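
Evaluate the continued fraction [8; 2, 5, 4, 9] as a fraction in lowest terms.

3594/425

Fold from the inside: start with 9/1.
  4 + 1/9 = 37/9
  5 + 9/37 = 194/37
  2 + 37/194 = 425/194
  8 + 194/425 = 3594/425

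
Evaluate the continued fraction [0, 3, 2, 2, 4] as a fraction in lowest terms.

Fold from the inside: start with 4/1.
  2 + 1/4 = 9/4
  2 + 4/9 = 22/9
  3 + 9/22 = 75/22
  0 + 22/75 = 22/75

22/75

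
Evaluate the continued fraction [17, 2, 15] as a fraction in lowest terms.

542/31

Using pₖ = aₖpₖ₋₁ + pₖ₋₂ and qₖ = aₖqₖ₋₁ + qₖ₋₂:
  k=0: a=17, p=17, q=1
  k=1: a=2, p=35, q=2
  k=2: a=15, p=542, q=31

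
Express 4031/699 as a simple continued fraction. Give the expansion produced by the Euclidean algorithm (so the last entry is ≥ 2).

[5; 1, 3, 3, 2, 7, 3]

4031 = 5×699 + 536
699 = 1×536 + 163
536 = 3×163 + 47
163 = 3×47 + 22
47 = 2×22 + 3
22 = 7×3 + 1
3 = 3×1 + 0  (stop)
So 4031/699 = [5; 1, 3, 3, 2, 7, 3].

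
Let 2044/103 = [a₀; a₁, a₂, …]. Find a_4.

3

2044 = 19·103 + 87   →  a_0 = 19
103 = 1·87 + 16   →  a_1 = 1
87 = 5·16 + 7   →  a_2 = 5
16 = 2·7 + 2   →  a_3 = 2
7 = 3·2 + 1   →  a_4 = 3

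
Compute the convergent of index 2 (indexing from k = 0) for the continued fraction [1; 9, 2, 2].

Using pₖ = aₖpₖ₋₁ + pₖ₋₂, qₖ = aₖqₖ₋₁ + qₖ₋₂ (with p₋₁=1, p₋₂=0, q₋₁=0, q₋₂=1):
  k=0: a=1, p=1, q=1
  k=1: a=9, p=10, q=9
  k=2: a=2, p=21, q=19

21/19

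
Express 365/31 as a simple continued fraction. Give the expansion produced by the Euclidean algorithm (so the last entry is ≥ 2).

[11; 1, 3, 2, 3]

365 = 11·31 + 24
31 = 1·24 + 7
24 = 3·7 + 3
7 = 2·3 + 1
3 = 3·1 + 0  (stop)
So 365/31 = [11; 1, 3, 2, 3].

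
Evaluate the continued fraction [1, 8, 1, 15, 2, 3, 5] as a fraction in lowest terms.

Using pₖ = aₖpₖ₋₁ + pₖ₋₂ and qₖ = aₖqₖ₋₁ + qₖ₋₂:
  k=0: a=1, p=1, q=1
  k=1: a=8, p=9, q=8
  k=2: a=1, p=10, q=9
  k=3: a=15, p=159, q=143
  k=4: a=2, p=328, q=295
  k=5: a=3, p=1143, q=1028
  k=6: a=5, p=6043, q=5435

6043/5435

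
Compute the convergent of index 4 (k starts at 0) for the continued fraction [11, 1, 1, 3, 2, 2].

185/16

Using pₖ = aₖpₖ₋₁ + pₖ₋₂, qₖ = aₖqₖ₋₁ + qₖ₋₂ (with p₋₁=1, p₋₂=0, q₋₁=0, q₋₂=1):
  k=0: a=11, p=11, q=1
  k=1: a=1, p=12, q=1
  k=2: a=1, p=23, q=2
  k=3: a=3, p=81, q=7
  k=4: a=2, p=185, q=16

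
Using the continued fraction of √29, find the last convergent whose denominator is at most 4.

16/3

√29 = [5; 2, 1, 1, 2, 10, …] (period length 5).
Convergents:
  p_0/q_0 = 5/1
  p_1/q_1 = 11/2
  p_2/q_2 = 16/3
  p_3/q_3 = 27/5
q_2 = 3 ≤ 4 < 5 = q_3, so the answer is 16/3.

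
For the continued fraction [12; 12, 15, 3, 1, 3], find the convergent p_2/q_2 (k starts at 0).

Using pₖ = aₖpₖ₋₁ + pₖ₋₂, qₖ = aₖqₖ₋₁ + qₖ₋₂ (with p₋₁=1, p₋₂=0, q₋₁=0, q₋₂=1):
  k=0: a=12, p=12, q=1
  k=1: a=12, p=145, q=12
  k=2: a=15, p=2187, q=181

2187/181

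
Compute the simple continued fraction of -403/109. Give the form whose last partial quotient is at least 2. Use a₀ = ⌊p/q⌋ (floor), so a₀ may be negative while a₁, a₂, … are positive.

-403 = -4×109 + 33
109 = 3×33 + 10
33 = 3×10 + 3
10 = 3×3 + 1
3 = 3×1 + 0  (stop)
So -403/109 = [-4; 3, 3, 3, 3].

[-4; 3, 3, 3, 3]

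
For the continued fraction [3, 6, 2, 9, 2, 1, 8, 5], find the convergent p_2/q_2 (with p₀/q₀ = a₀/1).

41/13

Using pₖ = aₖpₖ₋₁ + pₖ₋₂, qₖ = aₖqₖ₋₁ + qₖ₋₂ (with p₋₁=1, p₋₂=0, q₋₁=0, q₋₂=1):
  k=0: a=3, p=3, q=1
  k=1: a=6, p=19, q=6
  k=2: a=2, p=41, q=13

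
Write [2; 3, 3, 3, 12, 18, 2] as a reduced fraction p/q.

34747/15088

Fold from the inside: start with 2/1.
  18 + 1/2 = 37/2
  12 + 2/37 = 446/37
  3 + 37/446 = 1375/446
  3 + 446/1375 = 4571/1375
  3 + 1375/4571 = 15088/4571
  2 + 4571/15088 = 34747/15088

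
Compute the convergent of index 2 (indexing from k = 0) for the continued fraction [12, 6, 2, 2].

Using pₖ = aₖpₖ₋₁ + pₖ₋₂, qₖ = aₖqₖ₋₁ + qₖ₋₂ (with p₋₁=1, p₋₂=0, q₋₁=0, q₋₂=1):
  k=0: a=12, p=12, q=1
  k=1: a=6, p=73, q=6
  k=2: a=2, p=158, q=13

158/13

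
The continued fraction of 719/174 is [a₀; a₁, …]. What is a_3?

1

719 = 4·174 + 23   →  a_0 = 4
174 = 7·23 + 13   →  a_1 = 7
23 = 1·13 + 10   →  a_2 = 1
13 = 1·10 + 3   →  a_3 = 1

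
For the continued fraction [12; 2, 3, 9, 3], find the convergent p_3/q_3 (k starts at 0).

Using pₖ = aₖpₖ₋₁ + pₖ₋₂, qₖ = aₖqₖ₋₁ + qₖ₋₂ (with p₋₁=1, p₋₂=0, q₋₁=0, q₋₂=1):
  k=0: a=12, p=12, q=1
  k=1: a=2, p=25, q=2
  k=2: a=3, p=87, q=7
  k=3: a=9, p=808, q=65

808/65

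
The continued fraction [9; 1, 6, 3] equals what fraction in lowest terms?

217/22

Fold from the inside: start with 3/1.
  6 + 1/3 = 19/3
  1 + 3/19 = 22/19
  9 + 19/22 = 217/22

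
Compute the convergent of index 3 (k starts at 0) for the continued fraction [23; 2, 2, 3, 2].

Using pₖ = aₖpₖ₋₁ + pₖ₋₂, qₖ = aₖqₖ₋₁ + qₖ₋₂ (with p₋₁=1, p₋₂=0, q₋₁=0, q₋₂=1):
  k=0: a=23, p=23, q=1
  k=1: a=2, p=47, q=2
  k=2: a=2, p=117, q=5
  k=3: a=3, p=398, q=17

398/17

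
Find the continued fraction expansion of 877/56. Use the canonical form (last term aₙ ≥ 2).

[15; 1, 1, 1, 18]

877 = 15×56 + 37
56 = 1×37 + 19
37 = 1×19 + 18
19 = 1×18 + 1
18 = 18×1 + 0  (stop)
So 877/56 = [15; 1, 1, 1, 18].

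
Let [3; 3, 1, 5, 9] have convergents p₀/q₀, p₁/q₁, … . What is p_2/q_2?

13/4

Using pₖ = aₖpₖ₋₁ + pₖ₋₂, qₖ = aₖqₖ₋₁ + qₖ₋₂ (with p₋₁=1, p₋₂=0, q₋₁=0, q₋₂=1):
  k=0: a=3, p=3, q=1
  k=1: a=3, p=10, q=3
  k=2: a=1, p=13, q=4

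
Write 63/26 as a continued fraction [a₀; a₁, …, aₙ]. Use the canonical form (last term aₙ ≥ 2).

[2; 2, 2, 1, 3]

63 = 2×26 + 11
26 = 2×11 + 4
11 = 2×4 + 3
4 = 1×3 + 1
3 = 3×1 + 0  (stop)
So 63/26 = [2; 2, 2, 1, 3].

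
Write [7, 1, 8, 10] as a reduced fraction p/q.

718/91

Fold from the inside: start with 10/1.
  8 + 1/10 = 81/10
  1 + 10/81 = 91/81
  7 + 81/91 = 718/91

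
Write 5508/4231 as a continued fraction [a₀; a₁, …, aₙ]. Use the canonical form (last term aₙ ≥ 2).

[1; 3, 3, 5, 5, 7, 2]

5508 = 1×4231 + 1277
4231 = 3×1277 + 400
1277 = 3×400 + 77
400 = 5×77 + 15
77 = 5×15 + 2
15 = 7×2 + 1
2 = 2×1 + 0  (stop)
So 5508/4231 = [1; 3, 3, 5, 5, 7, 2].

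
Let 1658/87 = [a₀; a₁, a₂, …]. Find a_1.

17

1658 = 19·87 + 5   →  a_0 = 19
87 = 17·5 + 2   →  a_1 = 17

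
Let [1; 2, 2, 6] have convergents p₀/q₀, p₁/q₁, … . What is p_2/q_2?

7/5

Using pₖ = aₖpₖ₋₁ + pₖ₋₂, qₖ = aₖqₖ₋₁ + qₖ₋₂ (with p₋₁=1, p₋₂=0, q₋₁=0, q₋₂=1):
  k=0: a=1, p=1, q=1
  k=1: a=2, p=3, q=2
  k=2: a=2, p=7, q=5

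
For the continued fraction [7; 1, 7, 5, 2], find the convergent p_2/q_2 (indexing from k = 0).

63/8

Using pₖ = aₖpₖ₋₁ + pₖ₋₂, qₖ = aₖqₖ₋₁ + qₖ₋₂ (with p₋₁=1, p₋₂=0, q₋₁=0, q₋₂=1):
  k=0: a=7, p=7, q=1
  k=1: a=1, p=8, q=1
  k=2: a=7, p=63, q=8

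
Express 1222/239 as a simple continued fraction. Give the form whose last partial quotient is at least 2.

1222 = 5×239 + 27
239 = 8×27 + 23
27 = 1×23 + 4
23 = 5×4 + 3
4 = 1×3 + 1
3 = 3×1 + 0  (stop)
So 1222/239 = [5; 8, 1, 5, 1, 3].

[5; 8, 1, 5, 1, 3]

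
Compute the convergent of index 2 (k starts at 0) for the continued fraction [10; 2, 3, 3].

73/7

Using pₖ = aₖpₖ₋₁ + pₖ₋₂, qₖ = aₖqₖ₋₁ + qₖ₋₂ (with p₋₁=1, p₋₂=0, q₋₁=0, q₋₂=1):
  k=0: a=10, p=10, q=1
  k=1: a=2, p=21, q=2
  k=2: a=3, p=73, q=7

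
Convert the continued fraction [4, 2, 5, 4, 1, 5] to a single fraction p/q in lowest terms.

Fold from the inside: start with 5/1.
  1 + 1/5 = 6/5
  4 + 5/6 = 29/6
  5 + 6/29 = 151/29
  2 + 29/151 = 331/151
  4 + 151/331 = 1475/331

1475/331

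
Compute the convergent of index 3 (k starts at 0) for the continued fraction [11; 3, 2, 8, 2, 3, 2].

Using pₖ = aₖpₖ₋₁ + pₖ₋₂, qₖ = aₖqₖ₋₁ + qₖ₋₂ (with p₋₁=1, p₋₂=0, q₋₁=0, q₋₂=1):
  k=0: a=11, p=11, q=1
  k=1: a=3, p=34, q=3
  k=2: a=2, p=79, q=7
  k=3: a=8, p=666, q=59

666/59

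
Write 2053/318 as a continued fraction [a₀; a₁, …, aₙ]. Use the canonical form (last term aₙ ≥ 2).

[6; 2, 5, 5, 1, 1, 2]

2053 = 6·318 + 145
318 = 2·145 + 28
145 = 5·28 + 5
28 = 5·5 + 3
5 = 1·3 + 2
3 = 1·2 + 1
2 = 2·1 + 0  (stop)
So 2053/318 = [6; 2, 5, 5, 1, 1, 2].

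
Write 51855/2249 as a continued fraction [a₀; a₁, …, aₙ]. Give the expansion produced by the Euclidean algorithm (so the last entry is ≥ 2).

51855 = 23·2249 + 128
2249 = 17·128 + 73
128 = 1·73 + 55
73 = 1·55 + 18
55 = 3·18 + 1
18 = 18·1 + 0  (stop)
So 51855/2249 = [23; 17, 1, 1, 3, 18].

[23; 17, 1, 1, 3, 18]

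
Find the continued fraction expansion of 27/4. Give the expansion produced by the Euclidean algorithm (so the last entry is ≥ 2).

27 = 6×4 + 3
4 = 1×3 + 1
3 = 3×1 + 0  (stop)
So 27/4 = [6; 1, 3].

[6; 1, 3]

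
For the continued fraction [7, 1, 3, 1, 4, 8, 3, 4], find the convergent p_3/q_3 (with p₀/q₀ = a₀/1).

39/5

Using pₖ = aₖpₖ₋₁ + pₖ₋₂, qₖ = aₖqₖ₋₁ + qₖ₋₂ (with p₋₁=1, p₋₂=0, q₋₁=0, q₋₂=1):
  k=0: a=7, p=7, q=1
  k=1: a=1, p=8, q=1
  k=2: a=3, p=31, q=4
  k=3: a=1, p=39, q=5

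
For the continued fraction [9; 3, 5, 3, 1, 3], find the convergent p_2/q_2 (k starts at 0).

149/16

Using pₖ = aₖpₖ₋₁ + pₖ₋₂, qₖ = aₖqₖ₋₁ + qₖ₋₂ (with p₋₁=1, p₋₂=0, q₋₁=0, q₋₂=1):
  k=0: a=9, p=9, q=1
  k=1: a=3, p=28, q=3
  k=2: a=5, p=149, q=16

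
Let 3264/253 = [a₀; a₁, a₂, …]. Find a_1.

3264 = 12·253 + 228   →  a_0 = 12
253 = 1·228 + 25   →  a_1 = 1

1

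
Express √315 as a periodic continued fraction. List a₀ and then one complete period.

a₀ = ⌊√315⌋ = 17.

[17; 1, 2, 1, 34]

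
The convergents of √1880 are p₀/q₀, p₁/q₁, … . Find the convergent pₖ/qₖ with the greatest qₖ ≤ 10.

130/3

√1880 = [43; 2, 1, 3, 1, 2, 86, …] (period length 6).
Convergents:
  p_0/q_0 = 43/1
  p_1/q_1 = 87/2
  p_2/q_2 = 130/3
  p_3/q_3 = 477/11
q_2 = 3 ≤ 10 < 11 = q_3, so the answer is 130/3.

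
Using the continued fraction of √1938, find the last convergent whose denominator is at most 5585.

170500/3873

√1938 = [44; 44, 88, …] (period length 2).
Convergents:
  p_0/q_0 = 44/1
  p_1/q_1 = 1937/44
  p_2/q_2 = 170500/3873
  p_3/q_3 = 7503937/170456
q_2 = 3873 ≤ 5585 < 170456 = q_3, so the answer is 170500/3873.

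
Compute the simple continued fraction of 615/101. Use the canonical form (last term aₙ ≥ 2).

615 = 6*101 + 9
101 = 11*9 + 2
9 = 4*2 + 1
2 = 2*1 + 0  (stop)
So 615/101 = [6; 11, 4, 2].

[6; 11, 4, 2]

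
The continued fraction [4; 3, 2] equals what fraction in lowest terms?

Fold from the inside: start with 2/1.
  3 + 1/2 = 7/2
  4 + 2/7 = 30/7

30/7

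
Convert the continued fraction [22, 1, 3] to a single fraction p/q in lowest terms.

Fold from the inside: start with 3/1.
  1 + 1/3 = 4/3
  22 + 3/4 = 91/4

91/4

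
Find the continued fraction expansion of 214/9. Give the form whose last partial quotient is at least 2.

[23; 1, 3, 2]

214 = 23×9 + 7
9 = 1×7 + 2
7 = 3×2 + 1
2 = 2×1 + 0  (stop)
So 214/9 = [23; 1, 3, 2].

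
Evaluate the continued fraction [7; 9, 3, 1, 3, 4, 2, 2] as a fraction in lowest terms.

23051/3243

Fold from the inside: start with 2/1.
  2 + 1/2 = 5/2
  4 + 2/5 = 22/5
  3 + 5/22 = 71/22
  1 + 22/71 = 93/71
  3 + 71/93 = 350/93
  9 + 93/350 = 3243/350
  7 + 350/3243 = 23051/3243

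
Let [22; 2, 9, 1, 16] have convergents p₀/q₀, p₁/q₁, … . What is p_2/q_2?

427/19

Using pₖ = aₖpₖ₋₁ + pₖ₋₂, qₖ = aₖqₖ₋₁ + qₖ₋₂ (with p₋₁=1, p₋₂=0, q₋₁=0, q₋₂=1):
  k=0: a=22, p=22, q=1
  k=1: a=2, p=45, q=2
  k=2: a=9, p=427, q=19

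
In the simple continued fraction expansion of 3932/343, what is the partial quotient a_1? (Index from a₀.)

3932 = 11·343 + 159   →  a_0 = 11
343 = 2·159 + 25   →  a_1 = 2

2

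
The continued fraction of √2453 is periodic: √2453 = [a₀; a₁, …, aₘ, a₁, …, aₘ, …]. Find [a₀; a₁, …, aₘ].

a₀ = ⌊√2453⌋ = 49.
With m₀=0, d₀=1 and mₖ₊₁ = dₖaₖ − mₖ, dₖ₊₁ = (n − mₖ₊₁²)/dₖ, aₖ₊₁ = ⌊(a₀+mₖ₊₁)/dₖ₊₁⌋:
  k=1: m=49, d=52, a=1
  k=2: m=3, d=47, a=1
  k=3: m=44, d=11, a=8
  k=4: m=44, d=47, a=1
  k=5: m=3, d=52, a=1
  k=6: m=49, d=1, a=98
d=1 and a=2a₀=98 at k=6, so the next step gives (m, d) = (49, 52) again — its k=1 value — and the period has length 6.

[49; 1, 1, 8, 1, 1, 98]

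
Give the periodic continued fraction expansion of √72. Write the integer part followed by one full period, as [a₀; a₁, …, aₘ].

[8; 2, 16]

a₀ = ⌊√72⌋ = 8.
With m₀=0, d₀=1 and mₖ₊₁ = dₖaₖ − mₖ, dₖ₊₁ = (n − mₖ₊₁²)/dₖ, aₖ₊₁ = ⌊(a₀+mₖ₊₁)/dₖ₊₁⌋:
  k=1: m=8, d=8, a=2
  k=2: m=8, d=1, a=16
d=1 and a=2a₀=16 at k=2, so the next step gives (m, d) = (8, 8) again — its k=1 value — and the period has length 2.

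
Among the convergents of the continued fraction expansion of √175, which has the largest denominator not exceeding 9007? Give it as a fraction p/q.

√175 = [13; 4, 2, 1, 2, 4, 26, …] (period length 6).
Convergents:
  p_0/q_0 = 13/1
  p_1/q_1 = 53/4
  p_2/q_2 = 119/9
  p_3/q_3 = 172/13
  p_4/q_4 = 463/35
  p_5/q_5 = 2024/153
  p_6/q_6 = 53087/4013
  p_7/q_7 = 214372/16205
q_6 = 4013 ≤ 9007 < 16205 = q_7, so the answer is 53087/4013.

53087/4013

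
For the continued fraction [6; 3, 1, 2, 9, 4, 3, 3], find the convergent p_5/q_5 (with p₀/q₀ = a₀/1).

2653/423

Using pₖ = aₖpₖ₋₁ + pₖ₋₂, qₖ = aₖqₖ₋₁ + qₖ₋₂ (with p₋₁=1, p₋₂=0, q₋₁=0, q₋₂=1):
  k=0: a=6, p=6, q=1
  k=1: a=3, p=19, q=3
  k=2: a=1, p=25, q=4
  k=3: a=2, p=69, q=11
  k=4: a=9, p=646, q=103
  k=5: a=4, p=2653, q=423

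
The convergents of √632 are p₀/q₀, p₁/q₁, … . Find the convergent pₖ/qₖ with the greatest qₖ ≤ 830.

7743/308

√632 = [25; 7, 6, 7, 50, …] (period length 4).
Convergents:
  p_0/q_0 = 25/1
  p_1/q_1 = 176/7
  p_2/q_2 = 1081/43
  p_3/q_3 = 7743/308
  p_4/q_4 = 388231/15443
q_3 = 308 ≤ 830 < 15443 = q_4, so the answer is 7743/308.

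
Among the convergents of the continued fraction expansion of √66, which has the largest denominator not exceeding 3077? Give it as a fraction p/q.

8449/1040

√66 = [8; 8, 16, …] (period length 2).
Convergents:
  p_0/q_0 = 8/1
  p_1/q_1 = 65/8
  p_2/q_2 = 1048/129
  p_3/q_3 = 8449/1040
  p_4/q_4 = 136232/16769
q_3 = 1040 ≤ 3077 < 16769 = q_4, so the answer is 8449/1040.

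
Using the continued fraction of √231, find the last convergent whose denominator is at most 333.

2295/151

√231 = [15; 5, 30, …] (period length 2).
Convergents:
  p_0/q_0 = 15/1
  p_1/q_1 = 76/5
  p_2/q_2 = 2295/151
  p_3/q_3 = 11551/760
q_2 = 151 ≤ 333 < 760 = q_3, so the answer is 2295/151.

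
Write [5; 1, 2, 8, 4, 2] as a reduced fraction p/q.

1312/231

Fold from the inside: start with 2/1.
  4 + 1/2 = 9/2
  8 + 2/9 = 74/9
  2 + 9/74 = 157/74
  1 + 74/157 = 231/157
  5 + 157/231 = 1312/231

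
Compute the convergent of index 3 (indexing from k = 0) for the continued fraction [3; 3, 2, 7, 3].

Using pₖ = aₖpₖ₋₁ + pₖ₋₂, qₖ = aₖqₖ₋₁ + qₖ₋₂ (with p₋₁=1, p₋₂=0, q₋₁=0, q₋₂=1):
  k=0: a=3, p=3, q=1
  k=1: a=3, p=10, q=3
  k=2: a=2, p=23, q=7
  k=3: a=7, p=171, q=52

171/52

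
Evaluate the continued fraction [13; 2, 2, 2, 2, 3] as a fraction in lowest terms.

Fold from the inside: start with 3/1.
  2 + 1/3 = 7/3
  2 + 3/7 = 17/7
  2 + 7/17 = 41/17
  2 + 17/41 = 99/41
  13 + 41/99 = 1328/99

1328/99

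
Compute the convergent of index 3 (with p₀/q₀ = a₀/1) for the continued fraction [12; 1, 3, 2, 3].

115/9

Using pₖ = aₖpₖ₋₁ + pₖ₋₂, qₖ = aₖqₖ₋₁ + qₖ₋₂ (with p₋₁=1, p₋₂=0, q₋₁=0, q₋₂=1):
  k=0: a=12, p=12, q=1
  k=1: a=1, p=13, q=1
  k=2: a=3, p=51, q=4
  k=3: a=2, p=115, q=9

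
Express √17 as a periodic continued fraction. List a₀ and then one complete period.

[4; 8]

a₀ = ⌊√17⌋ = 4.
With m₀=0, d₀=1 and mₖ₊₁ = dₖaₖ − mₖ, dₖ₊₁ = (n − mₖ₊₁²)/dₖ, aₖ₊₁ = ⌊(a₀+mₖ₊₁)/dₖ₊₁⌋:
  k=1: m=4, d=1, a=8
d=1 and a=2a₀=8 at k=1, so the next step gives (m, d) = (4, 1) again — its k=1 value — and the period has length 1.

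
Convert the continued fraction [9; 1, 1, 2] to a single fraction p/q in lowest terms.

48/5

Using pₖ = aₖpₖ₋₁ + pₖ₋₂ and qₖ = aₖqₖ₋₁ + qₖ₋₂:
  k=0: a=9, p=9, q=1
  k=1: a=1, p=10, q=1
  k=2: a=1, p=19, q=2
  k=3: a=2, p=48, q=5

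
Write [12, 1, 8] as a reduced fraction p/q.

Fold from the inside: start with 8/1.
  1 + 1/8 = 9/8
  12 + 8/9 = 116/9

116/9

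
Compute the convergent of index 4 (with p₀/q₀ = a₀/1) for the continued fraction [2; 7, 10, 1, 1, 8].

Using pₖ = aₖpₖ₋₁ + pₖ₋₂, qₖ = aₖqₖ₋₁ + qₖ₋₂ (with p₋₁=1, p₋₂=0, q₋₁=0, q₋₂=1):
  k=0: a=2, p=2, q=1
  k=1: a=7, p=15, q=7
  k=2: a=10, p=152, q=71
  k=3: a=1, p=167, q=78
  k=4: a=1, p=319, q=149

319/149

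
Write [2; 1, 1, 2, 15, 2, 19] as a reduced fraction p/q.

Using pₖ = aₖpₖ₋₁ + pₖ₋₂ and qₖ = aₖqₖ₋₁ + qₖ₋₂:
  k=0: a=2, p=2, q=1
  k=1: a=1, p=3, q=1
  k=2: a=1, p=5, q=2
  k=3: a=2, p=13, q=5
  k=4: a=15, p=200, q=77
  k=5: a=2, p=413, q=159
  k=6: a=19, p=8047, q=3098

8047/3098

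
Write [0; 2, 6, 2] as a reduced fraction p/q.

Using pₖ = aₖpₖ₋₁ + pₖ₋₂ and qₖ = aₖqₖ₋₁ + qₖ₋₂:
  k=0: a=0, p=0, q=1
  k=1: a=2, p=1, q=2
  k=2: a=6, p=6, q=13
  k=3: a=2, p=13, q=28

13/28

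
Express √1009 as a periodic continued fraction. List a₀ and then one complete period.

[31; 1, 3, 3, 1, 62]

a₀ = ⌊√1009⌋ = 31.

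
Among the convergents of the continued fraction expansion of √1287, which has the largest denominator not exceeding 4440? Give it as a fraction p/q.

144109/4017

√1287 = [35; 1, 6, 1, 70, …] (period length 4).
Convergents:
  p_0/q_0 = 35/1
  p_1/q_1 = 36/1
  p_2/q_2 = 251/7
  p_3/q_3 = 287/8
  p_4/q_4 = 20341/567
  p_5/q_5 = 20628/575
  p_6/q_6 = 144109/4017
  p_7/q_7 = 164737/4592
q_6 = 4017 ≤ 4440 < 4592 = q_7, so the answer is 144109/4017.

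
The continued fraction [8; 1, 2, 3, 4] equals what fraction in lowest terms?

374/43

Fold from the inside: start with 4/1.
  3 + 1/4 = 13/4
  2 + 4/13 = 30/13
  1 + 13/30 = 43/30
  8 + 30/43 = 374/43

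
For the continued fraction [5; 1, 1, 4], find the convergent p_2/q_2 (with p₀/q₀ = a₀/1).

11/2

Using pₖ = aₖpₖ₋₁ + pₖ₋₂, qₖ = aₖqₖ₋₁ + qₖ₋₂ (with p₋₁=1, p₋₂=0, q₋₁=0, q₋₂=1):
  k=0: a=5, p=5, q=1
  k=1: a=1, p=6, q=1
  k=2: a=1, p=11, q=2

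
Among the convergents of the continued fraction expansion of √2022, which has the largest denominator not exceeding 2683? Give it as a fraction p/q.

120016/2669

√2022 = [44; 1, 28, 1, 88, …] (period length 4).
Convergents:
  p_0/q_0 = 44/1
  p_1/q_1 = 45/1
  p_2/q_2 = 1304/29
  p_3/q_3 = 1349/30
  p_4/q_4 = 120016/2669
  p_5/q_5 = 121365/2699
q_4 = 2669 ≤ 2683 < 2699 = q_5, so the answer is 120016/2669.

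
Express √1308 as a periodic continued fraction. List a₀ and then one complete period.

[36; 6, 72]

a₀ = ⌊√1308⌋ = 36.
With m₀=0, d₀=1 and mₖ₊₁ = dₖaₖ − mₖ, dₖ₊₁ = (n − mₖ₊₁²)/dₖ, aₖ₊₁ = ⌊(a₀+mₖ₊₁)/dₖ₊₁⌋:
  k=1: m=36, d=12, a=6
  k=2: m=36, d=1, a=72
d=1 and a=2a₀=72 at k=2, so the next step gives (m, d) = (36, 12) again — its k=1 value — and the period has length 2.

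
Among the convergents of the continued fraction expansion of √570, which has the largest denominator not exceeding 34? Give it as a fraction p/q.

√570 = [23; 1, 6, 1, 46, …] (period length 4).
Convergents:
  p_0/q_0 = 23/1
  p_1/q_1 = 24/1
  p_2/q_2 = 167/7
  p_3/q_3 = 191/8
  p_4/q_4 = 8953/375
q_3 = 8 ≤ 34 < 375 = q_4, so the answer is 191/8.

191/8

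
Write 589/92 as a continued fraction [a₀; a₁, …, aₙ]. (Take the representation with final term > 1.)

[6; 2, 2, 18]

589 = 6×92 + 37
92 = 2×37 + 18
37 = 2×18 + 1
18 = 18×1 + 0  (stop)
So 589/92 = [6; 2, 2, 18].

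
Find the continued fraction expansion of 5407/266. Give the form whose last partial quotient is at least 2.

5407 = 20·266 + 87
266 = 3·87 + 5
87 = 17·5 + 2
5 = 2·2 + 1
2 = 2·1 + 0  (stop)
So 5407/266 = [20; 3, 17, 2, 2].

[20; 3, 17, 2, 2]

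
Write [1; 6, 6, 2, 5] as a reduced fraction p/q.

508/437

Fold from the inside: start with 5/1.
  2 + 1/5 = 11/5
  6 + 5/11 = 71/11
  6 + 11/71 = 437/71
  1 + 71/437 = 508/437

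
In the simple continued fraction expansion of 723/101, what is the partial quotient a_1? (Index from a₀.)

723 = 7·101 + 16   →  a_0 = 7
101 = 6·16 + 5   →  a_1 = 6

6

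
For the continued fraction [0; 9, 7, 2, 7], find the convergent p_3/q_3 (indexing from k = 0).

Using pₖ = aₖpₖ₋₁ + pₖ₋₂, qₖ = aₖqₖ₋₁ + qₖ₋₂ (with p₋₁=1, p₋₂=0, q₋₁=0, q₋₂=1):
  k=0: a=0, p=0, q=1
  k=1: a=9, p=1, q=9
  k=2: a=7, p=7, q=64
  k=3: a=2, p=15, q=137

15/137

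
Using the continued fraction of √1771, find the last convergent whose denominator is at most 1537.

42462/1009

√1771 = [42; 12, 84, …] (period length 2).
Convergents:
  p_0/q_0 = 42/1
  p_1/q_1 = 505/12
  p_2/q_2 = 42462/1009
  p_3/q_3 = 510049/12120
q_2 = 1009 ≤ 1537 < 12120 = q_3, so the answer is 42462/1009.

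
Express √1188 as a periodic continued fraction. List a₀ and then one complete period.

a₀ = ⌊√1188⌋ = 34.
With m₀=0, d₀=1 and mₖ₊₁ = dₖaₖ − mₖ, dₖ₊₁ = (n − mₖ₊₁²)/dₖ, aₖ₊₁ = ⌊(a₀+mₖ₊₁)/dₖ₊₁⌋:
  k=1: m=34, d=32, a=2
  k=2: m=30, d=9, a=7
  k=3: m=33, d=11, a=6
  k=4: m=33, d=9, a=7
  k=5: m=30, d=32, a=2
  k=6: m=34, d=1, a=68
d=1 and a=2a₀=68 at k=6, so the next step gives (m, d) = (34, 32) again — its k=1 value — and the period has length 6.

[34; 2, 7, 6, 7, 2, 68]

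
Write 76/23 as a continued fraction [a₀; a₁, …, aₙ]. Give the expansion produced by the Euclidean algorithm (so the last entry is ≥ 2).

[3; 3, 3, 2]

76 = 3*23 + 7
23 = 3*7 + 2
7 = 3*2 + 1
2 = 2*1 + 0  (stop)
So 76/23 = [3; 3, 3, 2].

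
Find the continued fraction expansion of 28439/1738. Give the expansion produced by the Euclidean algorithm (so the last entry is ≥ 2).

[16; 2, 1, 3, 14, 11]

28439 = 16×1738 + 631
1738 = 2×631 + 476
631 = 1×476 + 155
476 = 3×155 + 11
155 = 14×11 + 1
11 = 11×1 + 0  (stop)
So 28439/1738 = [16; 2, 1, 3, 14, 11].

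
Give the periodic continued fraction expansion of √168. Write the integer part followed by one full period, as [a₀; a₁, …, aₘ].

a₀ = ⌊√168⌋ = 12.

[12; 1, 24]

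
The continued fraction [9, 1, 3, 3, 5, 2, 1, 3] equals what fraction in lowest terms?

Using pₖ = aₖpₖ₋₁ + pₖ₋₂ and qₖ = aₖqₖ₋₁ + qₖ₋₂:
  k=0: a=9, p=9, q=1
  k=1: a=1, p=10, q=1
  k=2: a=3, p=39, q=4
  k=3: a=3, p=127, q=13
  k=4: a=5, p=674, q=69
  k=5: a=2, p=1475, q=151
  k=6: a=1, p=2149, q=220
  k=7: a=3, p=7922, q=811

7922/811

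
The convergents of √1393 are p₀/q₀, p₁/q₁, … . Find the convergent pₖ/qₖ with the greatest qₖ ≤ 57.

√1393 = [37; 3, 10, 3, 74, …] (period length 4).
Convergents:
  p_0/q_0 = 37/1
  p_1/q_1 = 112/3
  p_2/q_2 = 1157/31
  p_3/q_3 = 3583/96
q_2 = 31 ≤ 57 < 96 = q_3, so the answer is 1157/31.

1157/31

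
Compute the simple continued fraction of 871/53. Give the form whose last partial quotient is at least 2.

[16; 2, 3, 3, 2]

871 = 16·53 + 23
53 = 2·23 + 7
23 = 3·7 + 2
7 = 3·2 + 1
2 = 2·1 + 0  (stop)
So 871/53 = [16; 2, 3, 3, 2].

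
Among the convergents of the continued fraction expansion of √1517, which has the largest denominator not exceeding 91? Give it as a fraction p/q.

√1517 = [38; 1, 18, 2, 18, 1, 76, …] (period length 6).
Convergents:
  p_0/q_0 = 38/1
  p_1/q_1 = 39/1
  p_2/q_2 = 740/19
  p_3/q_3 = 1519/39
  p_4/q_4 = 28082/721
q_3 = 39 ≤ 91 < 721 = q_4, so the answer is 1519/39.

1519/39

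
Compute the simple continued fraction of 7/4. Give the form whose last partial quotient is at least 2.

[1; 1, 3]

7 = 1×4 + 3
4 = 1×3 + 1
3 = 3×1 + 0  (stop)
So 7/4 = [1; 1, 3].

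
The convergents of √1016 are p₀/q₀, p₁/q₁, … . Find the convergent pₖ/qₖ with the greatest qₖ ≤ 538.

16288/511

√1016 = [31; 1, 6, 1, 62, …] (period length 4).
Convergents:
  p_0/q_0 = 31/1
  p_1/q_1 = 32/1
  p_2/q_2 = 223/7
  p_3/q_3 = 255/8
  p_4/q_4 = 16033/503
  p_5/q_5 = 16288/511
  p_6/q_6 = 113761/3569
q_5 = 511 ≤ 538 < 3569 = q_6, so the answer is 16288/511.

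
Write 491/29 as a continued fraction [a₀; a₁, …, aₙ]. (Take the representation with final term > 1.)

491 = 16·29 + 27
29 = 1·27 + 2
27 = 13·2 + 1
2 = 2·1 + 0  (stop)
So 491/29 = [16; 1, 13, 2].

[16; 1, 13, 2]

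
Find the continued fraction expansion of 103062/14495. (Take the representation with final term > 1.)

103062 = 7*14495 + 1597
14495 = 9*1597 + 122
1597 = 13*122 + 11
122 = 11*11 + 1
11 = 11*1 + 0  (stop)
So 103062/14495 = [7; 9, 13, 11, 11].

[7; 9, 13, 11, 11]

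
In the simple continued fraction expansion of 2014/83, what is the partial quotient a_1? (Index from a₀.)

3

2014 = 24·83 + 22   →  a_0 = 24
83 = 3·22 + 17   →  a_1 = 3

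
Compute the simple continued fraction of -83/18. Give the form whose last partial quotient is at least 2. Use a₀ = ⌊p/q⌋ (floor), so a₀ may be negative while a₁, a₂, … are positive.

-83 = -5*18 + 7
18 = 2*7 + 4
7 = 1*4 + 3
4 = 1*3 + 1
3 = 3*1 + 0  (stop)
So -83/18 = [-5; 2, 1, 1, 3].

[-5; 2, 1, 1, 3]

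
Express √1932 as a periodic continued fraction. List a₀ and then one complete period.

a₀ = ⌊√1932⌋ = 43.
With m₀=0, d₀=1 and mₖ₊₁ = dₖaₖ − mₖ, dₖ₊₁ = (n − mₖ₊₁²)/dₖ, aₖ₊₁ = ⌊(a₀+mₖ₊₁)/dₖ₊₁⌋:
  k=1: m=43, d=83, a=1
  k=2: m=40, d=4, a=20
  k=3: m=40, d=83, a=1
  k=4: m=43, d=1, a=86
d=1 and a=2a₀=86 at k=4, so the next step gives (m, d) = (43, 83) again — its k=1 value — and the period has length 4.

[43; 1, 20, 1, 86]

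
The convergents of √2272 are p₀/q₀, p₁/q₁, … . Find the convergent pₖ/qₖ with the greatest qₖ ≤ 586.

27217/571

√2272 = [47; 1, 1, 1, 94, …] (period length 4).
Convergents:
  p_0/q_0 = 47/1
  p_1/q_1 = 48/1
  p_2/q_2 = 95/2
  p_3/q_3 = 143/3
  p_4/q_4 = 13537/284
  p_5/q_5 = 13680/287
  p_6/q_6 = 27217/571
  p_7/q_7 = 40897/858
q_6 = 571 ≤ 586 < 858 = q_7, so the answer is 27217/571.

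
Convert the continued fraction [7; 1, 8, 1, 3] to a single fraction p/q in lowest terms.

Fold from the inside: start with 3/1.
  1 + 1/3 = 4/3
  8 + 3/4 = 35/4
  1 + 4/35 = 39/35
  7 + 35/39 = 308/39

308/39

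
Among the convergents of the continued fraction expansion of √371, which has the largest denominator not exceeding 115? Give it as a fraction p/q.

1695/88

√371 = [19; 3, 1, 4, 1, 3, 38, …] (period length 6).
Convergents:
  p_0/q_0 = 19/1
  p_1/q_1 = 58/3
  p_2/q_2 = 77/4
  p_3/q_3 = 366/19
  p_4/q_4 = 443/23
  p_5/q_5 = 1695/88
  p_6/q_6 = 64853/3367
q_5 = 88 ≤ 115 < 3367 = q_6, so the answer is 1695/88.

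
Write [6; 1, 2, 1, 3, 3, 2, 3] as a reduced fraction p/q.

2613/388

Fold from the inside: start with 3/1.
  2 + 1/3 = 7/3
  3 + 3/7 = 24/7
  3 + 7/24 = 79/24
  1 + 24/79 = 103/79
  2 + 79/103 = 285/103
  1 + 103/285 = 388/285
  6 + 285/388 = 2613/388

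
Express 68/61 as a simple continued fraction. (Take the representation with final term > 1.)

68 = 1·61 + 7
61 = 8·7 + 5
7 = 1·5 + 2
5 = 2·2 + 1
2 = 2·1 + 0  (stop)
So 68/61 = [1; 8, 1, 2, 2].

[1; 8, 1, 2, 2]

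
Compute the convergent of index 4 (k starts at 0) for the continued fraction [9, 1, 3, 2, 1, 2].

Using pₖ = aₖpₖ₋₁ + pₖ₋₂, qₖ = aₖqₖ₋₁ + qₖ₋₂ (with p₋₁=1, p₋₂=0, q₋₁=0, q₋₂=1):
  k=0: a=9, p=9, q=1
  k=1: a=1, p=10, q=1
  k=2: a=3, p=39, q=4
  k=3: a=2, p=88, q=9
  k=4: a=1, p=127, q=13

127/13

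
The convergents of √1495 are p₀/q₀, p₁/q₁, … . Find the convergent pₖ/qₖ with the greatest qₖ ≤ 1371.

26911/696

√1495 = [38; 1, 1, 1, 76, …] (period length 4).
Convergents:
  p_0/q_0 = 38/1
  p_1/q_1 = 39/1
  p_2/q_2 = 77/2
  p_3/q_3 = 116/3
  p_4/q_4 = 8893/230
  p_5/q_5 = 9009/233
  p_6/q_6 = 17902/463
  p_7/q_7 = 26911/696
  p_8/q_8 = 2063138/53359
q_7 = 696 ≤ 1371 < 53359 = q_8, so the answer is 26911/696.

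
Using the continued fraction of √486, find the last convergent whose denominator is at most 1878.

√486 = [22; 22, 44, …] (period length 2).
Convergents:
  p_0/q_0 = 22/1
  p_1/q_1 = 485/22
  p_2/q_2 = 21362/969
  p_3/q_3 = 470449/21340
q_2 = 969 ≤ 1878 < 21340 = q_3, so the answer is 21362/969.

21362/969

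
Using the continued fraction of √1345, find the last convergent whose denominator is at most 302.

4841/132

√1345 = [36; 1, 2, 14, 2, 1, 72, …] (period length 6).
Convergents:
  p_0/q_0 = 36/1
  p_1/q_1 = 37/1
  p_2/q_2 = 110/3
  p_3/q_3 = 1577/43
  p_4/q_4 = 3264/89
  p_5/q_5 = 4841/132
  p_6/q_6 = 351816/9593
q_5 = 132 ≤ 302 < 9593 = q_6, so the answer is 4841/132.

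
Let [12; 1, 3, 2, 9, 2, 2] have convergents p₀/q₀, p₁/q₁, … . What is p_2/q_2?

51/4

Using pₖ = aₖpₖ₋₁ + pₖ₋₂, qₖ = aₖqₖ₋₁ + qₖ₋₂ (with p₋₁=1, p₋₂=0, q₋₁=0, q₋₂=1):
  k=0: a=12, p=12, q=1
  k=1: a=1, p=13, q=1
  k=2: a=3, p=51, q=4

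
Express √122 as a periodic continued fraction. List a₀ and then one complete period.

a₀ = ⌊√122⌋ = 11.

[11; 22]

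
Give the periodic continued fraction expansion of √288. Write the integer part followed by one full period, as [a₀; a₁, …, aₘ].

[16; 1, 32]

a₀ = ⌊√288⌋ = 16.
With m₀=0, d₀=1 and mₖ₊₁ = dₖaₖ − mₖ, dₖ₊₁ = (n − mₖ₊₁²)/dₖ, aₖ₊₁ = ⌊(a₀+mₖ₊₁)/dₖ₊₁⌋:
  k=1: m=16, d=32, a=1
  k=2: m=16, d=1, a=32
d=1 and a=2a₀=32 at k=2, so the next step gives (m, d) = (16, 32) again — its k=1 value — and the period has length 2.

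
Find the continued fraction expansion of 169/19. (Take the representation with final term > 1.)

[8; 1, 8, 2]

169 = 8·19 + 17
19 = 1·17 + 2
17 = 8·2 + 1
2 = 2·1 + 0  (stop)
So 169/19 = [8; 1, 8, 2].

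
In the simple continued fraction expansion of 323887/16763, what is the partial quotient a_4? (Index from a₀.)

5

323887 = 19·16763 + 5390   →  a_0 = 19
16763 = 3·5390 + 593   →  a_1 = 3
5390 = 9·593 + 53   →  a_2 = 9
593 = 11·53 + 10   →  a_3 = 11
53 = 5·10 + 3   →  a_4 = 5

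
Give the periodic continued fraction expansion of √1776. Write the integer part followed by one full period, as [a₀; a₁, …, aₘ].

[42; 7, 84]

a₀ = ⌊√1776⌋ = 42.
With m₀=0, d₀=1 and mₖ₊₁ = dₖaₖ − mₖ, dₖ₊₁ = (n − mₖ₊₁²)/dₖ, aₖ₊₁ = ⌊(a₀+mₖ₊₁)/dₖ₊₁⌋:
  k=1: m=42, d=12, a=7
  k=2: m=42, d=1, a=84
d=1 and a=2a₀=84 at k=2, so the next step gives (m, d) = (42, 12) again — its k=1 value — and the period has length 2.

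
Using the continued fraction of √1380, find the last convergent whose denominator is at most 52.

1003/27

√1380 = [37; 6, 1, 2, 1, 6, 74, …] (period length 6).
Convergents:
  p_0/q_0 = 37/1
  p_1/q_1 = 223/6
  p_2/q_2 = 260/7
  p_3/q_3 = 743/20
  p_4/q_4 = 1003/27
  p_5/q_5 = 6761/182
q_4 = 27 ≤ 52 < 182 = q_5, so the answer is 1003/27.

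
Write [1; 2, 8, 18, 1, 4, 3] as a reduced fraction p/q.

7573/5149

Fold from the inside: start with 3/1.
  4 + 1/3 = 13/3
  1 + 3/13 = 16/13
  18 + 13/16 = 301/16
  8 + 16/301 = 2424/301
  2 + 301/2424 = 5149/2424
  1 + 2424/5149 = 7573/5149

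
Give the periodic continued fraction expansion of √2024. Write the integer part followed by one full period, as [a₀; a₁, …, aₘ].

[44; 1, 88]

a₀ = ⌊√2024⌋ = 44.
With m₀=0, d₀=1 and mₖ₊₁ = dₖaₖ − mₖ, dₖ₊₁ = (n − mₖ₊₁²)/dₖ, aₖ₊₁ = ⌊(a₀+mₖ₊₁)/dₖ₊₁⌋:
  k=1: m=44, d=88, a=1
  k=2: m=44, d=1, a=88
d=1 and a=2a₀=88 at k=2, so the next step gives (m, d) = (44, 88) again — its k=1 value — and the period has length 2.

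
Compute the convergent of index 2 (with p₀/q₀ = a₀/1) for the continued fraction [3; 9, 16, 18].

451/145

Using pₖ = aₖpₖ₋₁ + pₖ₋₂, qₖ = aₖqₖ₋₁ + qₖ₋₂ (with p₋₁=1, p₋₂=0, q₋₁=0, q₋₂=1):
  k=0: a=3, p=3, q=1
  k=1: a=9, p=28, q=9
  k=2: a=16, p=451, q=145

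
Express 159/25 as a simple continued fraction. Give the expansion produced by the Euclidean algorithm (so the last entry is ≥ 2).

159 = 6×25 + 9
25 = 2×9 + 7
9 = 1×7 + 2
7 = 3×2 + 1
2 = 2×1 + 0  (stop)
So 159/25 = [6; 2, 1, 3, 2].

[6; 2, 1, 3, 2]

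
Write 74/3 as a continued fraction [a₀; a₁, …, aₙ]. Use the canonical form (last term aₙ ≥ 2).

[24; 1, 2]

74 = 24×3 + 2
3 = 1×2 + 1
2 = 2×1 + 0  (stop)
So 74/3 = [24; 1, 2].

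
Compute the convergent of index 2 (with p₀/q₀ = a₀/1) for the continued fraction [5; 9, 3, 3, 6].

143/28

Using pₖ = aₖpₖ₋₁ + pₖ₋₂, qₖ = aₖqₖ₋₁ + qₖ₋₂ (with p₋₁=1, p₋₂=0, q₋₁=0, q₋₂=1):
  k=0: a=5, p=5, q=1
  k=1: a=9, p=46, q=9
  k=2: a=3, p=143, q=28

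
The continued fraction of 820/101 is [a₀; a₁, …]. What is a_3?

2

820 = 8·101 + 12   →  a_0 = 8
101 = 8·12 + 5   →  a_1 = 8
12 = 2·5 + 2   →  a_2 = 2
5 = 2·2 + 1   →  a_3 = 2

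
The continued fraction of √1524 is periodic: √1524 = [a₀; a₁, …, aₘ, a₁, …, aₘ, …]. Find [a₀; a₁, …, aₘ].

[39; 26, 78]

a₀ = ⌊√1524⌋ = 39.
With m₀=0, d₀=1 and mₖ₊₁ = dₖaₖ − mₖ, dₖ₊₁ = (n − mₖ₊₁²)/dₖ, aₖ₊₁ = ⌊(a₀+mₖ₊₁)/dₖ₊₁⌋:
  k=1: m=39, d=3, a=26
  k=2: m=39, d=1, a=78
d=1 and a=2a₀=78 at k=2, so the next step gives (m, d) = (39, 3) again — its k=1 value — and the period has length 2.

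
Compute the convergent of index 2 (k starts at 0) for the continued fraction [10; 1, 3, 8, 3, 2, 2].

43/4

Using pₖ = aₖpₖ₋₁ + pₖ₋₂, qₖ = aₖqₖ₋₁ + qₖ₋₂ (with p₋₁=1, p₋₂=0, q₋₁=0, q₋₂=1):
  k=0: a=10, p=10, q=1
  k=1: a=1, p=11, q=1
  k=2: a=3, p=43, q=4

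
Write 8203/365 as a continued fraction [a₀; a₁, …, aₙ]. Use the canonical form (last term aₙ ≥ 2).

[22; 2, 9, 9, 2]

8203 = 22·365 + 173
365 = 2·173 + 19
173 = 9·19 + 2
19 = 9·2 + 1
2 = 2·1 + 0  (stop)
So 8203/365 = [22; 2, 9, 9, 2].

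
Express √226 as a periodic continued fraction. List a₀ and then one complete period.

a₀ = ⌊√226⌋ = 15.
With m₀=0, d₀=1 and mₖ₊₁ = dₖaₖ − mₖ, dₖ₊₁ = (n − mₖ₊₁²)/dₖ, aₖ₊₁ = ⌊(a₀+mₖ₊₁)/dₖ₊₁⌋:
  k=1: m=15, d=1, a=30
d=1 and a=2a₀=30 at k=1, so the next step gives (m, d) = (15, 1) again — its k=1 value — and the period has length 1.

[15; 30]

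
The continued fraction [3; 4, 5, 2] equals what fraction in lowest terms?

Fold from the inside: start with 2/1.
  5 + 1/2 = 11/2
  4 + 2/11 = 46/11
  3 + 11/46 = 149/46

149/46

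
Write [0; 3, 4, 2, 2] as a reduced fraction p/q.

22/71

Fold from the inside: start with 2/1.
  2 + 1/2 = 5/2
  4 + 2/5 = 22/5
  3 + 5/22 = 71/22
  0 + 22/71 = 22/71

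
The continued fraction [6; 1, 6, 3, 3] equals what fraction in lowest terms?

501/73

Fold from the inside: start with 3/1.
  3 + 1/3 = 10/3
  6 + 3/10 = 63/10
  1 + 10/63 = 73/63
  6 + 63/73 = 501/73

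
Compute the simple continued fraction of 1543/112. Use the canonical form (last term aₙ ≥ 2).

[13; 1, 3, 2, 12]

1543 = 13·112 + 87
112 = 1·87 + 25
87 = 3·25 + 12
25 = 2·12 + 1
12 = 12·1 + 0  (stop)
So 1543/112 = [13; 1, 3, 2, 12].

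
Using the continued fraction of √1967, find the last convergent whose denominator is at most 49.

887/20

√1967 = [44; 2, 1, 5, 1, 2, 88, …] (period length 6).
Convergents:
  p_0/q_0 = 44/1
  p_1/q_1 = 89/2
  p_2/q_2 = 133/3
  p_3/q_3 = 754/17
  p_4/q_4 = 887/20
  p_5/q_5 = 2528/57
q_4 = 20 ≤ 49 < 57 = q_5, so the answer is 887/20.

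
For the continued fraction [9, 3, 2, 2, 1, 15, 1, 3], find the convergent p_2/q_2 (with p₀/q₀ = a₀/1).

65/7

Using pₖ = aₖpₖ₋₁ + pₖ₋₂, qₖ = aₖqₖ₋₁ + qₖ₋₂ (with p₋₁=1, p₋₂=0, q₋₁=0, q₋₂=1):
  k=0: a=9, p=9, q=1
  k=1: a=3, p=28, q=3
  k=2: a=2, p=65, q=7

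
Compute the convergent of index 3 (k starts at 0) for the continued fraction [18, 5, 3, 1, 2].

382/21

Using pₖ = aₖpₖ₋₁ + pₖ₋₂, qₖ = aₖqₖ₋₁ + qₖ₋₂ (with p₋₁=1, p₋₂=0, q₋₁=0, q₋₂=1):
  k=0: a=18, p=18, q=1
  k=1: a=5, p=91, q=5
  k=2: a=3, p=291, q=16
  k=3: a=1, p=382, q=21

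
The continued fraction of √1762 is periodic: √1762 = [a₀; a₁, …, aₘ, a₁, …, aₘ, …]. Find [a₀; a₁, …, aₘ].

[41; 1, 40, 1, 82]

a₀ = ⌊√1762⌋ = 41.
With m₀=0, d₀=1 and mₖ₊₁ = dₖaₖ − mₖ, dₖ₊₁ = (n − mₖ₊₁²)/dₖ, aₖ₊₁ = ⌊(a₀+mₖ₊₁)/dₖ₊₁⌋:
  k=1: m=41, d=81, a=1
  k=2: m=40, d=2, a=40
  k=3: m=40, d=81, a=1
  k=4: m=41, d=1, a=82
d=1 and a=2a₀=82 at k=4, so the next step gives (m, d) = (41, 81) again — its k=1 value — and the period has length 4.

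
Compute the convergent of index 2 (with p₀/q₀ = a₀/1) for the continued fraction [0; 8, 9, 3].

9/73

Using pₖ = aₖpₖ₋₁ + pₖ₋₂, qₖ = aₖqₖ₋₁ + qₖ₋₂ (with p₋₁=1, p₋₂=0, q₋₁=0, q₋₂=1):
  k=0: a=0, p=0, q=1
  k=1: a=8, p=1, q=8
  k=2: a=9, p=9, q=73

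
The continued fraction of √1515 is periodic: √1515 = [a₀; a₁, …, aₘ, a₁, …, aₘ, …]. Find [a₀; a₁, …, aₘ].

a₀ = ⌊√1515⌋ = 38.
With m₀=0, d₀=1 and mₖ₊₁ = dₖaₖ − mₖ, dₖ₊₁ = (n − mₖ₊₁²)/dₖ, aₖ₊₁ = ⌊(a₀+mₖ₊₁)/dₖ₊₁⌋:
  k=1: m=38, d=71, a=1
  k=2: m=33, d=6, a=11
  k=3: m=33, d=71, a=1
  k=4: m=38, d=1, a=76
d=1 and a=2a₀=76 at k=4, so the next step gives (m, d) = (38, 71) again — its k=1 value — and the period has length 4.

[38; 1, 11, 1, 76]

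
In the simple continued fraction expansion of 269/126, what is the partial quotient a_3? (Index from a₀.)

269 = 2·126 + 17   →  a_0 = 2
126 = 7·17 + 7   →  a_1 = 7
17 = 2·7 + 3   →  a_2 = 2
7 = 2·3 + 1   →  a_3 = 2

2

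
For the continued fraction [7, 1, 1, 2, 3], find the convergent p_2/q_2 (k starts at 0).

15/2

Using pₖ = aₖpₖ₋₁ + pₖ₋₂, qₖ = aₖqₖ₋₁ + qₖ₋₂ (with p₋₁=1, p₋₂=0, q₋₁=0, q₋₂=1):
  k=0: a=7, p=7, q=1
  k=1: a=1, p=8, q=1
  k=2: a=1, p=15, q=2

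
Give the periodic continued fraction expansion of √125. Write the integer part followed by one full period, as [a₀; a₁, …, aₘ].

a₀ = ⌊√125⌋ = 11.
With m₀=0, d₀=1 and mₖ₊₁ = dₖaₖ − mₖ, dₖ₊₁ = (n − mₖ₊₁²)/dₖ, aₖ₊₁ = ⌊(a₀+mₖ₊₁)/dₖ₊₁⌋:
  k=1: m=11, d=4, a=5
  k=2: m=9, d=11, a=1
  k=3: m=2, d=11, a=1
  k=4: m=9, d=4, a=5
  k=5: m=11, d=1, a=22
d=1 and a=2a₀=22 at k=5, so the next step gives (m, d) = (11, 4) again — its k=1 value — and the period has length 5.

[11; 5, 1, 1, 5, 22]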